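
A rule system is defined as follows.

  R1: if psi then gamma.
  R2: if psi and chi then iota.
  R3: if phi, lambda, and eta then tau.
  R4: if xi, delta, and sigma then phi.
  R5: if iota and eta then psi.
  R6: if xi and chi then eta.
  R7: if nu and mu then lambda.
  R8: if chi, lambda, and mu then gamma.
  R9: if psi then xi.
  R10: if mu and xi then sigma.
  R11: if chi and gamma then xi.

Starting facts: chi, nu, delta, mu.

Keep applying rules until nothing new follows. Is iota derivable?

iota would need psi and chi (R2), but psi is never established.

No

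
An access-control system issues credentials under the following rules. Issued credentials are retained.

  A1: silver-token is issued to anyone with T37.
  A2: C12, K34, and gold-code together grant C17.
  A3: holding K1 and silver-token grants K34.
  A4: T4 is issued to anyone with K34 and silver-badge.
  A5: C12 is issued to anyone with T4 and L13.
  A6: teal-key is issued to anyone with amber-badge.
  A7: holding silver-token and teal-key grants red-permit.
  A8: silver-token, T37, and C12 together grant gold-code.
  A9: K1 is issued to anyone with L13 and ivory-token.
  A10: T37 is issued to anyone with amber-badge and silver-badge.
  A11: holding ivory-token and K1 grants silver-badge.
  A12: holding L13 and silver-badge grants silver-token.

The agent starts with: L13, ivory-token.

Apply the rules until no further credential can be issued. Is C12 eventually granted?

Holding L13 and ivory-token grants K1 (A9).
Holding ivory-token and K1 grants silver-badge (A11).
Holding L13 and silver-badge grants silver-token (A12).
Holding K1 and silver-token grants K34 (A3).
Holding K34 and silver-badge grants T4 (A4).
Holding T4 and L13 grants C12 (A5).

Yes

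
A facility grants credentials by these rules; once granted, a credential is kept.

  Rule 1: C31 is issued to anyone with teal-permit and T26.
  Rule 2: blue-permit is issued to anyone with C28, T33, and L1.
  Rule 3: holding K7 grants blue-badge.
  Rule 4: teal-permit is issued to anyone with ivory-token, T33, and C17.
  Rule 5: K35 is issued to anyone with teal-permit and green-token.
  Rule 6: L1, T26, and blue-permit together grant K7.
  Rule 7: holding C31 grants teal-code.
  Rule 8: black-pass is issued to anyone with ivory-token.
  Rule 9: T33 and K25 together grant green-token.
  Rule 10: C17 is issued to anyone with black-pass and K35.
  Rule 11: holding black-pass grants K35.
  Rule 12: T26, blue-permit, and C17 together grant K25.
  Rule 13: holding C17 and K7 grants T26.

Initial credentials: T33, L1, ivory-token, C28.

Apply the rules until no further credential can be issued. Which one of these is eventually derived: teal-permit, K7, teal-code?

Holding ivory-token grants black-pass (Rule 8).
Holding black-pass grants K35 (Rule 11).
Holding black-pass and K35 grants C17 (Rule 10).
Holding ivory-token, T33, and C17 grants teal-permit (Rule 4).
K7 would need L1, T26, and blue-permit (Rule 6), but T26 is never granted. teal-code would need C31 (Rule 7), but C31 is never granted.

teal-permit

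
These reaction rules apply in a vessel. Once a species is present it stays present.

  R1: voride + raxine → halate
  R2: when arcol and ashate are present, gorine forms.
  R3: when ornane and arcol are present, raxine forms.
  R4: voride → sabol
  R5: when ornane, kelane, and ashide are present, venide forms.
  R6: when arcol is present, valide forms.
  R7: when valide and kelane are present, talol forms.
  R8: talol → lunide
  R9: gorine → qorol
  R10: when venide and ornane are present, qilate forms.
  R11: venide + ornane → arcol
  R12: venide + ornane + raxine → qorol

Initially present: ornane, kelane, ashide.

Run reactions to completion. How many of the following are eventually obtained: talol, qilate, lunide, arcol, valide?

5

ornane, kelane, and ashide present → venide forms (R5).
venide and ornane present → arcol forms (R11).
venide and ornane present → qilate forms (R10).
arcol present → valide forms (R6).
valide and kelane present → talol forms (R7).
talol present → lunide forms (R8).
talol: reached.
qilate: reached.
lunide: reached.
arcol: reached.
valide: reached.
All 5 are reached.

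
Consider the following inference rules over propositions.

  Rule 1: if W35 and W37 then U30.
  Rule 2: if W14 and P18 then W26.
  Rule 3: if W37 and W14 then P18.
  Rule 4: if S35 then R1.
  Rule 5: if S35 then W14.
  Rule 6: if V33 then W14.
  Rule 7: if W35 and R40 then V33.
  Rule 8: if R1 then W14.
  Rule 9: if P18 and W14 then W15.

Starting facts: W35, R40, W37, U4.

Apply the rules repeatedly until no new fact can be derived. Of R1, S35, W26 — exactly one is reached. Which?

W26

From W35 and R40, Rule 7 gives V33.
V33 holds, so W14 follows (Rule 6).
From W37 and W14, Rule 3 gives P18.
From W14 and P18, Rule 2 gives W26.
No rule produces S35, and it is not given. R1 would need S35 (Rule 4), but S35 is never established.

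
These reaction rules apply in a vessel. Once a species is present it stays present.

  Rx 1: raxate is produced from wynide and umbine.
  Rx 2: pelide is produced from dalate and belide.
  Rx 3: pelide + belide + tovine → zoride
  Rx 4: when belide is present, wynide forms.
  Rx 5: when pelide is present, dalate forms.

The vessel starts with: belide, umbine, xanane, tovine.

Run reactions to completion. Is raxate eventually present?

Yes

belide present → wynide forms (Rx 4).
wynide and umbine present → raxate forms (Rx 1).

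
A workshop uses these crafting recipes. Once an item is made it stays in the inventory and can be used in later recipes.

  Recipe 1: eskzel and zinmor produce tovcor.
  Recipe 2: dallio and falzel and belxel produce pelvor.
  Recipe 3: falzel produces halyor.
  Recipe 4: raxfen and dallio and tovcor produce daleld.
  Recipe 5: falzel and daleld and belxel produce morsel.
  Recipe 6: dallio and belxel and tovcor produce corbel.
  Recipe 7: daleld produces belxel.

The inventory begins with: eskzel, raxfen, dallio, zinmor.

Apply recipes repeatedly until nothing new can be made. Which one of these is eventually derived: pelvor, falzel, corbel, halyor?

corbel

eskzel and zinmor → tovcor (Recipe 1).
Using Recipe 4, raxfen, dallio, and tovcor make daleld.
daleld → belxel (Recipe 7).
Using Recipe 6, dallio, belxel, and tovcor make corbel.
No rule produces falzel, and it is not given. pelvor would need dallio, falzel, and belxel (Recipe 2), but falzel is never obtained. halyor would need falzel (Recipe 3), but falzel is never obtained.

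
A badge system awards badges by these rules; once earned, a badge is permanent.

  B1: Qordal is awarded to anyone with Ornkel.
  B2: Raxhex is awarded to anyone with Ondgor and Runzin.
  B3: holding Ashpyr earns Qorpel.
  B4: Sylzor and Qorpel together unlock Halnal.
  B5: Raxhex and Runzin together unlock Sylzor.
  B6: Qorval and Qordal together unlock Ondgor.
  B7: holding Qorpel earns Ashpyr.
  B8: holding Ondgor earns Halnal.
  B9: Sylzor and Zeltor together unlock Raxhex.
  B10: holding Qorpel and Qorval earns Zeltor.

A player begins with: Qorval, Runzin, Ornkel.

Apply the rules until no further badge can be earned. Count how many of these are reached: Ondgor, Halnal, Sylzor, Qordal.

4

With Ornkel, Qordal is earned (B1).
With Qorval and Qordal, Ondgor is earned (B6).
With Ondgor, Halnal is earned (B8).
With Ondgor and Runzin, Raxhex is earned (B2).
With Raxhex and Runzin, Sylzor is earned (B5).
Ondgor: reached.
Halnal: reached.
Sylzor: reached.
Qordal: reached.
All 4 are reached.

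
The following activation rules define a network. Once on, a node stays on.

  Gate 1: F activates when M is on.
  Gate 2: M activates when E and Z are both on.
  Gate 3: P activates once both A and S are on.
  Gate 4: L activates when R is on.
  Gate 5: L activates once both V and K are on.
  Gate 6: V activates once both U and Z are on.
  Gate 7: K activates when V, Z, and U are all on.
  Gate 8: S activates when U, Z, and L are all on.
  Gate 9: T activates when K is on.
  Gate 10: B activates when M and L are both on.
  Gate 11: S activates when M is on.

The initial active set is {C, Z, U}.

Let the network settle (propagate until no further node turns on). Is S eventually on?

U and Z are on, so V activates (Gate 6).
V, Z, and U are on, so K activates (Gate 7).
V and K are on, so L activates (Gate 5).
U, Z, and L are on, so S activates (Gate 8).

Yes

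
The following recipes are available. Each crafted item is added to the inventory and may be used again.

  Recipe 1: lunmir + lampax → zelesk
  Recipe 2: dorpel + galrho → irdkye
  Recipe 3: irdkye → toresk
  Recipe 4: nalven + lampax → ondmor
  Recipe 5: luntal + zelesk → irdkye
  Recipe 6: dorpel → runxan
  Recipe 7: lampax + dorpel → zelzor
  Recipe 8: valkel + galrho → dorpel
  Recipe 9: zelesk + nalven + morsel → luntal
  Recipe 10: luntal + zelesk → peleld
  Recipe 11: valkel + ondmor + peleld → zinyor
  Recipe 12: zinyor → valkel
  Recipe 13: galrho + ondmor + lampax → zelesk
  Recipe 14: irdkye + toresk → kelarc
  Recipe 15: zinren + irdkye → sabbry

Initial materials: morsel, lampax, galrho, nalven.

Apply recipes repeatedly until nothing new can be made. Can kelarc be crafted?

Yes

nalven + lampax → ondmor (Recipe 4).
Using Recipe 13, galrho, ondmor, and lampax make zelesk.
zelesk + nalven + morsel → luntal (Recipe 9).
Using Recipe 5, luntal and zelesk make irdkye.
Using Recipe 3, irdkye makes toresk.
irdkye + toresk → kelarc (Recipe 14).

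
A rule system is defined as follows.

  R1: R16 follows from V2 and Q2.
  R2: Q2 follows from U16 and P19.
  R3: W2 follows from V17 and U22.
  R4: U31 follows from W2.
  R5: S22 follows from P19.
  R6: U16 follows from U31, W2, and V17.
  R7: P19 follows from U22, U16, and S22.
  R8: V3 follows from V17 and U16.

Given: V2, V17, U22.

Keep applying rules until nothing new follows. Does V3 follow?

V17 and U22 hold, so W2 follows (R3).
From W2, R4 gives U31.
From U31, W2, and V17, R6 gives U16.
From V17 and U16, R8 gives V3.

Yes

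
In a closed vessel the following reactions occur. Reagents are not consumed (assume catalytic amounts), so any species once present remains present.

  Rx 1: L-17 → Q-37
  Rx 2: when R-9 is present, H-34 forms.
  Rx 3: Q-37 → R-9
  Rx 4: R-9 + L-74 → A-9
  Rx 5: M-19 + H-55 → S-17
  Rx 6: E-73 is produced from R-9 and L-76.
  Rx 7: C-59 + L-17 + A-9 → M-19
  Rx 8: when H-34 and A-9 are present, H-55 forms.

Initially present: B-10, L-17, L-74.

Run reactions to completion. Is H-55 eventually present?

Yes

L-17 present → Q-37 forms (Rx 1).
Q-37 present → R-9 forms (Rx 3).
R-9 present → H-34 forms (Rx 2).
R-9 and L-74 present → A-9 forms (Rx 4).
H-34 and A-9 present → H-55 forms (Rx 8).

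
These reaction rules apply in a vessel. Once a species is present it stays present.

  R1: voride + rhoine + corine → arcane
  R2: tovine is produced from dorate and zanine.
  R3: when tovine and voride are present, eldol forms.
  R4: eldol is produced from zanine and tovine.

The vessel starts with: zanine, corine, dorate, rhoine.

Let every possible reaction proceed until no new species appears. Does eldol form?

dorate and zanine present → tovine forms (R2).
zanine and tovine present → eldol forms (R4).

Yes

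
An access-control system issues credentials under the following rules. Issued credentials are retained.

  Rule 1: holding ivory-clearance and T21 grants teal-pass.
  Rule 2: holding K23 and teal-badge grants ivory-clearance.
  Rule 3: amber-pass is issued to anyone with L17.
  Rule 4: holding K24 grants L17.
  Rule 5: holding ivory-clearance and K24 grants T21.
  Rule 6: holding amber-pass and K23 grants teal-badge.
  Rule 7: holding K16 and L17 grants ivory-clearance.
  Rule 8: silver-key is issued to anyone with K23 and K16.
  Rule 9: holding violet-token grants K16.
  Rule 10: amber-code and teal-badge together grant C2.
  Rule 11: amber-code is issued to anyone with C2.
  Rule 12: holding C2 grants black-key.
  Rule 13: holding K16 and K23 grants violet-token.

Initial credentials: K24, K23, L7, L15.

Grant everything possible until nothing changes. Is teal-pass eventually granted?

Yes

Holding K24 grants L17 (Rule 4).
Holding L17 grants amber-pass (Rule 3).
Holding amber-pass and K23 grants teal-badge (Rule 6).
Holding K23 and teal-badge grants ivory-clearance (Rule 2).
Holding ivory-clearance and K24 grants T21 (Rule 5).
Holding ivory-clearance and T21 grants teal-pass (Rule 1).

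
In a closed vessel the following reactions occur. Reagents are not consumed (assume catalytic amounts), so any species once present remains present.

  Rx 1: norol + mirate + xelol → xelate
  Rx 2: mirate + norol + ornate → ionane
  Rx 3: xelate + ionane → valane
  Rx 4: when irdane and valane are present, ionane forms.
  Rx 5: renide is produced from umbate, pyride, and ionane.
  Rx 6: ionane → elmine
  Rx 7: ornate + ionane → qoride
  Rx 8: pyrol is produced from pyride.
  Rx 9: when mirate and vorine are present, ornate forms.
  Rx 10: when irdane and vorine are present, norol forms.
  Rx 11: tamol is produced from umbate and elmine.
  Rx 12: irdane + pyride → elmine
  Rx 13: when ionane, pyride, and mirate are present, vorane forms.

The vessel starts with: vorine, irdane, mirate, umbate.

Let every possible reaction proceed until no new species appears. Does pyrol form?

pyrol would need pyride (Rx 8), but pyride never forms.

No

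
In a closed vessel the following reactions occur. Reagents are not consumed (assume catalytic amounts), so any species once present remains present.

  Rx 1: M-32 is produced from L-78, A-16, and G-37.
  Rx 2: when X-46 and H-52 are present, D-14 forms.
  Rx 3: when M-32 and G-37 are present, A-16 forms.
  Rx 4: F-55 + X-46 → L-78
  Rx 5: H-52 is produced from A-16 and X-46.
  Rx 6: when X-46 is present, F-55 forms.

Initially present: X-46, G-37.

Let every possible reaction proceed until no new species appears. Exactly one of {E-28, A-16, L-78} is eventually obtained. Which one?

L-78

X-46 present → F-55 forms (Rx 6).
F-55 and X-46 present → L-78 forms (Rx 4).
No rule produces E-28, and it is not given. A-16 would need M-32 and G-37 (Rx 3), but M-32 never forms.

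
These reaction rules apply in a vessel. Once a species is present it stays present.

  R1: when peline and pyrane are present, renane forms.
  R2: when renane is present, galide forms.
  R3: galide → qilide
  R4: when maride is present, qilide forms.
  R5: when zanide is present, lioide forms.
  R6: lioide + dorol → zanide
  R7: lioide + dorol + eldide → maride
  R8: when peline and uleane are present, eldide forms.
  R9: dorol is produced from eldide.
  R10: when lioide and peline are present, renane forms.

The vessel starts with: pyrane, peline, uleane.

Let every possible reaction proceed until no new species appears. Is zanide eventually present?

zanide would need lioide and dorol (R6), but lioide never forms.

No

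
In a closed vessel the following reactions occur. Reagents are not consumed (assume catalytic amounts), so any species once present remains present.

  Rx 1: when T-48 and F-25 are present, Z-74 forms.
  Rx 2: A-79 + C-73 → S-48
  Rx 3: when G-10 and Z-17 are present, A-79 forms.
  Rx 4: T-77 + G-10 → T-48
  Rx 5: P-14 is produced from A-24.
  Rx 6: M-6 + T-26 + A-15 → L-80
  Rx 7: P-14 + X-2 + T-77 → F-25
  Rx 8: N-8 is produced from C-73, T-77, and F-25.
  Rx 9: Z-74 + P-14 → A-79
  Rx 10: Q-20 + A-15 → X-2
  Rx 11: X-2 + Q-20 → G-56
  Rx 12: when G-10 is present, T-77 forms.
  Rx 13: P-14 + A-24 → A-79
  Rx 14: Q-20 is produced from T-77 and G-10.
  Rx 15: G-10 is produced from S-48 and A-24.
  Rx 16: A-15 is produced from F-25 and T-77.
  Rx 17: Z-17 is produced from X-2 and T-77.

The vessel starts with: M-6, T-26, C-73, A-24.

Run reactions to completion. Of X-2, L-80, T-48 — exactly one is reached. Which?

A-24 present → P-14 forms (Rx 5).
P-14 and A-24 present → A-79 forms (Rx 13).
A-79 and C-73 present → S-48 forms (Rx 2).
S-48 and A-24 present → G-10 forms (Rx 15).
G-10 present → T-77 forms (Rx 12).
T-77 and G-10 present → T-48 forms (Rx 4).
L-80 would need M-6, T-26, and A-15 (Rx 6), but A-15 never forms. X-2 would need Q-20 and A-15 (Rx 10), but A-15 never forms.

T-48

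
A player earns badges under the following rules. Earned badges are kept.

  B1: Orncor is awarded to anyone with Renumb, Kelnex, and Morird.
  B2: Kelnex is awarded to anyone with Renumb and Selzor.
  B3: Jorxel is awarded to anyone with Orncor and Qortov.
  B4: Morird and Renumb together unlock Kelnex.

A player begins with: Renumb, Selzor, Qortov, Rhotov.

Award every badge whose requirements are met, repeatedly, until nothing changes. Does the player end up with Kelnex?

With Renumb and Selzor, Kelnex is earned (B2).

Yes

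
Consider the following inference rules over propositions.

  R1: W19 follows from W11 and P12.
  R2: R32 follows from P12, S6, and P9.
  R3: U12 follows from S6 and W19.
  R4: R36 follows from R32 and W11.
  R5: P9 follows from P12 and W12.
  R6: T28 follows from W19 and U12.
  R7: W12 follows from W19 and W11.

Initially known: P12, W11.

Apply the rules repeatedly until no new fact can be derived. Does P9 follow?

W11 and P12 hold, so W19 follows (R1).
From W19 and W11, R7 gives W12.
P12 and W12 hold, so P9 follows (R5).

Yes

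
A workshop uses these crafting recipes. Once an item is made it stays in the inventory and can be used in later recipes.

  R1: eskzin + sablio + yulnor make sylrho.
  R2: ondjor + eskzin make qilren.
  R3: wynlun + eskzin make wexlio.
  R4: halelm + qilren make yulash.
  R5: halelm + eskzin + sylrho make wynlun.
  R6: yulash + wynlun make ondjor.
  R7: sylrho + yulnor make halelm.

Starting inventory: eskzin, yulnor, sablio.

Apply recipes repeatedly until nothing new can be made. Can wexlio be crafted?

Yes

Using R1, eskzin, sablio, and yulnor make sylrho.
Using R7, sylrho and yulnor make halelm.
Using R5, halelm, eskzin, and sylrho make wynlun.
wynlun + eskzin → wexlio (R3).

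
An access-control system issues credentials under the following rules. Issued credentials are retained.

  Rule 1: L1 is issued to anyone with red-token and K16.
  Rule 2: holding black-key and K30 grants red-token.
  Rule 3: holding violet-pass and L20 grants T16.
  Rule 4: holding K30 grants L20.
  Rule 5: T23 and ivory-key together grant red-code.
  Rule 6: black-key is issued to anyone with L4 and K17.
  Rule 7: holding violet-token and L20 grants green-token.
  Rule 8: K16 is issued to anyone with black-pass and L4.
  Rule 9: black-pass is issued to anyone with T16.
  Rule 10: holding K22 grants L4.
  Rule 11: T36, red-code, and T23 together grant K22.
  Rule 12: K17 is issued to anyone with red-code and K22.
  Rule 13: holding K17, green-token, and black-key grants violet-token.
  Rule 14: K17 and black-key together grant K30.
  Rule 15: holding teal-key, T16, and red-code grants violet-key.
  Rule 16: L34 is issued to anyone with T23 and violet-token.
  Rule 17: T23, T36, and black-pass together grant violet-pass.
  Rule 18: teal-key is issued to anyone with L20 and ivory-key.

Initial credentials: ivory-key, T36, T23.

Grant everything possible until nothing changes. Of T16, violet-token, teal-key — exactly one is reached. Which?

Holding T23 and ivory-key grants red-code (Rule 5).
Holding T36, red-code, and T23 grants K22 (Rule 11).
Holding red-code and K22 grants K17 (Rule 12).
Holding K22 grants L4 (Rule 10).
Holding L4 and K17 grants black-key (Rule 6).
Holding K17 and black-key grants K30 (Rule 14).
Holding K30 grants L20 (Rule 4).
Holding L20 and ivory-key grants teal-key (Rule 18).
violet-token would need K17, green-token, and black-key (Rule 13), but green-token is never granted. T16 would need violet-pass and L20 (Rule 3), but violet-pass is never granted.

teal-key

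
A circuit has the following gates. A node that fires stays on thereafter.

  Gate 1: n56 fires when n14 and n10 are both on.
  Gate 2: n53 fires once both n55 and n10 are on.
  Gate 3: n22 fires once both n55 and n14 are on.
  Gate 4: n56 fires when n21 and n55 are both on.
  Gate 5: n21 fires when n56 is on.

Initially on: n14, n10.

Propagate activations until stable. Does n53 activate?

n53 would need n55 and n10 (Gate 2), but n55 never turns on.

No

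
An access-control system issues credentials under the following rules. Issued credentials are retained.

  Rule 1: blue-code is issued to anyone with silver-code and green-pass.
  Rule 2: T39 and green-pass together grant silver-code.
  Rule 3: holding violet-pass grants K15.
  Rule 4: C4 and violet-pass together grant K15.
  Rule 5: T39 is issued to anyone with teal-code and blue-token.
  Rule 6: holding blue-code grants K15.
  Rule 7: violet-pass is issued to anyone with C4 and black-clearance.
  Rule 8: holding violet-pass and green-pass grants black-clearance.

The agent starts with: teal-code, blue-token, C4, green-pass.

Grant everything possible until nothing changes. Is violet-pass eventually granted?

No

violet-pass would need C4 and black-clearance (Rule 7), but black-clearance is never granted.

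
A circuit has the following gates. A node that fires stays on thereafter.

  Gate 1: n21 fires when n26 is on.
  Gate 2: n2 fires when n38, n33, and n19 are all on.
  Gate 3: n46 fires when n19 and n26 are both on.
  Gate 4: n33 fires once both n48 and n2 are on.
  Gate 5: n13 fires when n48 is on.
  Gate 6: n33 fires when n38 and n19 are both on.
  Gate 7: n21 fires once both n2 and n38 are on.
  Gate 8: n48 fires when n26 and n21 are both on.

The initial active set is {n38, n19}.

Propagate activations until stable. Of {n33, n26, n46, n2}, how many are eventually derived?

Gate 6: n38 and n19 on → n33 on.
n38, n33, and n19 are on, so n2 fires (Gate 2).
n33: reached.
No rule produces n26, and it is not given.
n46 would need n19 and n26 (Gate 3), but n26 never turns on.
n2: reached.
Reached: n33 and n2 — 2 of the 4.

2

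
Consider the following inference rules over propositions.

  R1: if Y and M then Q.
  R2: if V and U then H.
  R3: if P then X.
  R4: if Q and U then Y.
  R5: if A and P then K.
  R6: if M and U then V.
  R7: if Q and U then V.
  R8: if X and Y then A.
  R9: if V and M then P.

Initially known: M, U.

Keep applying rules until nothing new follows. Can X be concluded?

Yes

M and U hold, so V follows (R6).
From V and M, R9 gives P.
P holds, so X follows (R3).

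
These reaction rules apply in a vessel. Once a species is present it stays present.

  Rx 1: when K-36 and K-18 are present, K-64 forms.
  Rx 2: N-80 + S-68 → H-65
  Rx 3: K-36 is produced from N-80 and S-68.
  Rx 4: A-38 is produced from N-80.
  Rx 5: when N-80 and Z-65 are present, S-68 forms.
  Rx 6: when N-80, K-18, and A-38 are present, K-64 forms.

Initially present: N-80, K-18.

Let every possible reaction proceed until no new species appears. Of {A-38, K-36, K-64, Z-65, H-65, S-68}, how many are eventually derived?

2

N-80 present → A-38 forms (Rx 4).
N-80, K-18, and A-38 present → K-64 forms (Rx 6).
A-38: reached.
K-36 would need N-80 and S-68 (Rx 3), but S-68 never forms.
K-64: reached.
No rule produces Z-65, and it is not given.
H-65 would need N-80 and S-68 (Rx 2), but S-68 never forms.
S-68 would need N-80 and Z-65 (Rx 5), but Z-65 never forms.
Reached: A-38 and K-64 — 2 of the 6.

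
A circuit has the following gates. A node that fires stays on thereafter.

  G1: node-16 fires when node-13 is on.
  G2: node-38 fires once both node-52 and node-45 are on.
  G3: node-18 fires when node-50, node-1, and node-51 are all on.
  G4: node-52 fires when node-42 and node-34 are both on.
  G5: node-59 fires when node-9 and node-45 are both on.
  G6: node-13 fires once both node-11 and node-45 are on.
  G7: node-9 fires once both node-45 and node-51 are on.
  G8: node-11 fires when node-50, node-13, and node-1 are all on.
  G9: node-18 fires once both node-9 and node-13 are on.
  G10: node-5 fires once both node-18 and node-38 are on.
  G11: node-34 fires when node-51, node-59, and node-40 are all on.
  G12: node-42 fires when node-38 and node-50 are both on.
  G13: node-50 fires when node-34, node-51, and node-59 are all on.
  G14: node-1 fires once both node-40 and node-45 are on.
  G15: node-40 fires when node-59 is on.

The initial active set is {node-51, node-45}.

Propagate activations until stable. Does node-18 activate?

node-45 and node-51 are on, so node-9 fires (G7).
G5: node-9 and node-45 on → node-59 on.
G15: node-59 on → node-40 on.
node-51, node-59, and node-40 are on, so node-34 fires (G11).
G14: node-40 and node-45 on → node-1 on.
G13: node-34, node-51, and node-59 on → node-50 on.
G3: node-50, node-1, and node-51 on → node-18 on.

Yes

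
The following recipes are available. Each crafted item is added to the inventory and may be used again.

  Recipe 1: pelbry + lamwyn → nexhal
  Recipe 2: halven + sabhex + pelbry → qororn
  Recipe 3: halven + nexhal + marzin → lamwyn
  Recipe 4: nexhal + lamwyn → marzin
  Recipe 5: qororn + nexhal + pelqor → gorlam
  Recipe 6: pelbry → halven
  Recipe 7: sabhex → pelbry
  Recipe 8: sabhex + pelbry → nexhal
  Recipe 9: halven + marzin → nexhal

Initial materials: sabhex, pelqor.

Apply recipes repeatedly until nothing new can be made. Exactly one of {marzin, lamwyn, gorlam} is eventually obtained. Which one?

gorlam

sabhex → pelbry (Recipe 7).
sabhex + pelbry → nexhal (Recipe 8).
Using Recipe 6, pelbry makes halven.
Using Recipe 2, halven, sabhex, and pelbry make qororn.
Using Recipe 5, qororn, nexhal, and pelqor make gorlam.
marzin would need nexhal and lamwyn (Recipe 4), but lamwyn is never obtained. lamwyn would need halven, nexhal, and marzin (Recipe 3), but marzin is never obtained.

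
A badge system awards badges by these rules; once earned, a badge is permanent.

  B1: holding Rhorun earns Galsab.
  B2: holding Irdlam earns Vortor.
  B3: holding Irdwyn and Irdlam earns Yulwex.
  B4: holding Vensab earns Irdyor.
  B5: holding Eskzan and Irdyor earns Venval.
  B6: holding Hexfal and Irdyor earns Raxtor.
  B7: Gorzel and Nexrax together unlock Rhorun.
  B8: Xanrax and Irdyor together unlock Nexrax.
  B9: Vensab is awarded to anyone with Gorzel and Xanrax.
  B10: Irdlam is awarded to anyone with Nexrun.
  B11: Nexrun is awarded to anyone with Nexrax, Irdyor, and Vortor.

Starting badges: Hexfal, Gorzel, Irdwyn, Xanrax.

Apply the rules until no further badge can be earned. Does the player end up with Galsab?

Yes

With Gorzel and Xanrax, Vensab is earned (B9).
With Vensab, Irdyor is earned (B4).
With Xanrax and Irdyor, Nexrax is earned (B8).
With Gorzel and Nexrax, Rhorun is earned (B7).
With Rhorun, Galsab is earned (B1).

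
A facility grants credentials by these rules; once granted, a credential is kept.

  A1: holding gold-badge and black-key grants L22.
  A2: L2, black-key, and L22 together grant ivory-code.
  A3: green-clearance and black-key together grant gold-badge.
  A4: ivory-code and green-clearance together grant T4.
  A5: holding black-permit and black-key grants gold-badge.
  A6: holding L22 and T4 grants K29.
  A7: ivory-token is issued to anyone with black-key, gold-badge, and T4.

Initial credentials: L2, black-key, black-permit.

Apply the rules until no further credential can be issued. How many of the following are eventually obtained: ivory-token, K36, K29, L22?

Holding black-permit and black-key grants gold-badge (A5).
Holding gold-badge and black-key grants L22 (A1).
ivory-token would need black-key, gold-badge, and T4 (A7), but T4 is never granted.
No rule produces K36, and it is not given.
K29 would need L22 and T4 (A6), but T4 is never granted.
L22: reached.
Reached: L22 — 1 of the 4.

1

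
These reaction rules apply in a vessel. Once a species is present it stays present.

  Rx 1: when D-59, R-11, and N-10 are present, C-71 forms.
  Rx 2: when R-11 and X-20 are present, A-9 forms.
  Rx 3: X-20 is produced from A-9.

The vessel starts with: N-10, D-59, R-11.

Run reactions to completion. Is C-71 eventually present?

D-59, R-11, and N-10 present → C-71 forms (Rx 1).

Yes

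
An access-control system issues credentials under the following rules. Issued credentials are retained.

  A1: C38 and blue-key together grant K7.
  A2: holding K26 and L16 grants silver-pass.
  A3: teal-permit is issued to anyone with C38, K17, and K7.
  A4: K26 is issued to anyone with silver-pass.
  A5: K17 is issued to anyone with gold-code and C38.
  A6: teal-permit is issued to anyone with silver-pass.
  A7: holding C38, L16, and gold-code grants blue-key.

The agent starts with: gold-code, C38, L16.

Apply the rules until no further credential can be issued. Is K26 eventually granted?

No

K26 would need silver-pass (A4), but silver-pass is never granted.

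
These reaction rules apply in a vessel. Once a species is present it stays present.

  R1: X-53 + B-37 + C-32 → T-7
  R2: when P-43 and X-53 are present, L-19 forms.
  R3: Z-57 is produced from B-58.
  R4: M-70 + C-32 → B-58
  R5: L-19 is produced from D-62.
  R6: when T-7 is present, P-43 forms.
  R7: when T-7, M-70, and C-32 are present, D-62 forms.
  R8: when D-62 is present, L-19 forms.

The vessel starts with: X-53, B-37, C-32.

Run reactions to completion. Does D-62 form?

D-62 would need T-7, M-70, and C-32 (R7), but M-70 never forms.

No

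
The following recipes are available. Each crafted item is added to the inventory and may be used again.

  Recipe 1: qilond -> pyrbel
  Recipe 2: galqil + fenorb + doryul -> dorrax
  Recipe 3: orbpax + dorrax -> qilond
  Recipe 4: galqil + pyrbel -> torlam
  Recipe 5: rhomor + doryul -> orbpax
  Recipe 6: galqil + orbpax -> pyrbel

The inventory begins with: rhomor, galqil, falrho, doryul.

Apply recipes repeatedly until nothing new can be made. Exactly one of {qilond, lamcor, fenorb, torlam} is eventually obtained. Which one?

rhomor + doryul -> orbpax (Recipe 5).
Using Recipe 6, galqil and orbpax make pyrbel.
Using Recipe 4, galqil and pyrbel make torlam.
No rule produces lamcor, and it is not given. No rule produces fenorb, and it is not given. qilond would need orbpax and dorrax (Recipe 3), but dorrax is never obtained.

torlam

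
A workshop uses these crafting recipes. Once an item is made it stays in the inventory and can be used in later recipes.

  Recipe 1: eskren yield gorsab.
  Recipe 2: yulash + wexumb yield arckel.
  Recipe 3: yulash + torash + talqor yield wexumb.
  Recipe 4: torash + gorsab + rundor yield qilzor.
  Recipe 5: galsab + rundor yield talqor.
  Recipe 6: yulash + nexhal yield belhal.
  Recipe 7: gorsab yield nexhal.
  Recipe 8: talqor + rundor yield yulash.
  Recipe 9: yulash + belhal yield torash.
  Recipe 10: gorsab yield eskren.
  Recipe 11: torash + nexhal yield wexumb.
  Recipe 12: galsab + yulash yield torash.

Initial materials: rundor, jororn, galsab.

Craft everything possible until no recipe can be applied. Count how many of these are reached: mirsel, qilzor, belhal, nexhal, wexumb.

1

Using Recipe 5, galsab and rundor make talqor.
Using Recipe 8, talqor and rundor make yulash.
galsab + yulash → torash (Recipe 12).
Using Recipe 3, yulash, torash, and talqor make wexumb.
No rule produces mirsel, and it is not given.
qilzor would need torash, gorsab, and rundor (Recipe 4), but gorsab is never obtained.
belhal would need yulash and nexhal (Recipe 6), but nexhal is never obtained.
nexhal would need gorsab (Recipe 7), but gorsab is never obtained.
wexumb: reached.
Reached: wexumb — 1 of the 5.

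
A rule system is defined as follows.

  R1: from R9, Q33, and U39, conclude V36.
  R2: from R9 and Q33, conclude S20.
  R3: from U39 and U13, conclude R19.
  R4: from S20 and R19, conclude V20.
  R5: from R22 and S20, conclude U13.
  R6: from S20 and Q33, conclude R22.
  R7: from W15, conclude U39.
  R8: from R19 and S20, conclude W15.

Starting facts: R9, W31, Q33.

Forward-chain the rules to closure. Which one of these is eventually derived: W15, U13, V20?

U13

R9 and Q33 hold, so S20 follows (R2).
From S20 and Q33, R6 gives R22.
From R22 and S20, R5 gives U13.
V20 would need S20 and R19 (R4), but R19 is never established. W15 would need R19 and S20 (R8), but R19 is never established.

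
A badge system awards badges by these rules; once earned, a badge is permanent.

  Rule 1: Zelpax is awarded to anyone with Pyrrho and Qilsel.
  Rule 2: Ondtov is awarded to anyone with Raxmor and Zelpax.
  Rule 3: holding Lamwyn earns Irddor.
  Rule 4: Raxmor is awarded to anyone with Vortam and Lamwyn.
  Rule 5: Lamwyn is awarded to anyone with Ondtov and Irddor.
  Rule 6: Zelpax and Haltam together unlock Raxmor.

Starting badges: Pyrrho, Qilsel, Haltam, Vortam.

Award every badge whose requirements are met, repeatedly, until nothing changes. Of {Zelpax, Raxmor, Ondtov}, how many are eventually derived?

With Pyrrho and Qilsel, Zelpax is earned (Rule 1).
With Zelpax and Haltam, Raxmor is earned (Rule 6).
With Raxmor and Zelpax, Ondtov is earned (Rule 2).
Zelpax: reached.
Raxmor: reached.
Ondtov: reached.
All 3 are reached.

3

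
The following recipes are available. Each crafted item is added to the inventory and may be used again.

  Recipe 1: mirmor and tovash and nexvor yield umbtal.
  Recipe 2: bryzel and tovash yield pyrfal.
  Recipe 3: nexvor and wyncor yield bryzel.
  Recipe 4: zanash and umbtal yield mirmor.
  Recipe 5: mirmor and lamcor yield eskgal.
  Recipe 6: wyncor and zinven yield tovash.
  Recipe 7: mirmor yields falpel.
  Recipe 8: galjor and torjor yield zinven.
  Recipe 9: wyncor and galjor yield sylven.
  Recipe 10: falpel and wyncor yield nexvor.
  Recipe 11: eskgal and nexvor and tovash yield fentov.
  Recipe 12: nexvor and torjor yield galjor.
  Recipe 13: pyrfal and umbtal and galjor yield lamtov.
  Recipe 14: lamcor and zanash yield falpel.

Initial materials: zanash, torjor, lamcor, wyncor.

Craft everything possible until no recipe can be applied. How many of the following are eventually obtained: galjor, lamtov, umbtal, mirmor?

lamcor and zanash → falpel (Recipe 14).
falpel and wyncor → nexvor (Recipe 10).
Using Recipe 12, nexvor and torjor make galjor.
galjor: reached.
lamtov would need pyrfal, umbtal, and galjor (Recipe 13), but umbtal is never obtained.
umbtal would need mirmor, tovash, and nexvor (Recipe 1), but mirmor is never obtained.
mirmor would need zanash and umbtal (Recipe 4), but umbtal is never obtained.
Reached: galjor — 1 of the 4.

1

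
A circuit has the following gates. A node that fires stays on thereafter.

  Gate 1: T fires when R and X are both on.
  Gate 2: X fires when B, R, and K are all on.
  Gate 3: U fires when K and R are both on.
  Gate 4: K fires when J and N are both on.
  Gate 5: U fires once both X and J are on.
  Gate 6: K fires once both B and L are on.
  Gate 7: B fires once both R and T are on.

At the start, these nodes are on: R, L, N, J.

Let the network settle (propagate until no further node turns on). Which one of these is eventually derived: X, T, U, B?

U

J and N are on, so K fires (Gate 4).
Gate 3: K and R on → U on.
B would need R and T (Gate 7), but T never turns on. T would need R and X (Gate 1), but X never turns on. X would need B, R, and K (Gate 2), but B never turns on.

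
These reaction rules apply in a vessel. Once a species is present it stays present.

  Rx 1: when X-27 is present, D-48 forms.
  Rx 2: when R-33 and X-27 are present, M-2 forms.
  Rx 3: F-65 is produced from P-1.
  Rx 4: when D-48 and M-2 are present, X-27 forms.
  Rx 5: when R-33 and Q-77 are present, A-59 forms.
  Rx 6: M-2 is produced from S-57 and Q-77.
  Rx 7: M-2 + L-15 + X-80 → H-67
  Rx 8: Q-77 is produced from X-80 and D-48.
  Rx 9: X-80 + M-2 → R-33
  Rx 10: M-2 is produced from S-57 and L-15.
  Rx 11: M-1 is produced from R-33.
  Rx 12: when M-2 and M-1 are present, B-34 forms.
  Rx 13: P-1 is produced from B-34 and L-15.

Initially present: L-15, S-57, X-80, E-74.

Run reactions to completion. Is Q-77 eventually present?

No

Q-77 would need X-80 and D-48 (Rx 8), but D-48 never forms.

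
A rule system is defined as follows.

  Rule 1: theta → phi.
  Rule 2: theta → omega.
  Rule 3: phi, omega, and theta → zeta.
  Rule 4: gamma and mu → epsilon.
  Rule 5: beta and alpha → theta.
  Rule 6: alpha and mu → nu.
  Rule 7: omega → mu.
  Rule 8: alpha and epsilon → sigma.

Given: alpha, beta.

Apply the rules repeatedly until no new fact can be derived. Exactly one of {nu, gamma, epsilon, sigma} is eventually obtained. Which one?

beta and alpha hold, so theta follows (Rule 5).
From theta, Rule 2 gives omega.
omega holds, so mu follows (Rule 7).
From alpha and mu, Rule 6 gives nu.
sigma would need alpha and epsilon (Rule 8), but epsilon is never established. No rule produces gamma, and it is not given. epsilon would need gamma and mu (Rule 4), but gamma is never established.

nu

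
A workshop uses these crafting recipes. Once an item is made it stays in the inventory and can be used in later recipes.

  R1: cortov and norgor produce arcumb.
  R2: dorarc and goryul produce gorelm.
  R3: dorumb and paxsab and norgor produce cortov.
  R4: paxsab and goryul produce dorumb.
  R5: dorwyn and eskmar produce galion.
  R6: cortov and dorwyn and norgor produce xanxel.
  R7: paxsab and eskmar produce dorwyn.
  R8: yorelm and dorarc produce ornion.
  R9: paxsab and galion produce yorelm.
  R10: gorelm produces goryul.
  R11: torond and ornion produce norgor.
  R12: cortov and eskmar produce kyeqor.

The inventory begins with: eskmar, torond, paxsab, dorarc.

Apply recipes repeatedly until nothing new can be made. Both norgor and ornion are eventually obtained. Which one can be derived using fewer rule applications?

ornion: paxsab and eskmar → dorwyn (R7). Using R5, dorwyn and eskmar make galion. Using R9, paxsab and galion make yorelm. Using R8, yorelm and dorarc make ornion. [4 rule applications]
norgor: Using R7, paxsab and eskmar make dorwyn. dorwyn and eskmar → galion (R5). paxsab and galion → yorelm (R9). yorelm and dorarc → ornion (R8). torond and ornion → norgor (R11). [5 rule applications]
ornion needs fewer.

ornion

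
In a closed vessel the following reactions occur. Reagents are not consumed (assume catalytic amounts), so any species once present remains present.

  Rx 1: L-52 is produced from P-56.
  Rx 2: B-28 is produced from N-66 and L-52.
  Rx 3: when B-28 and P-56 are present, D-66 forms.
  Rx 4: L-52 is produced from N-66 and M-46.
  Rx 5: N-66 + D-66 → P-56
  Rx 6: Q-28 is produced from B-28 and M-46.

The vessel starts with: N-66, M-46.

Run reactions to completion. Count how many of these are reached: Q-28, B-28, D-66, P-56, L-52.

N-66 and M-46 present → L-52 forms (Rx 4).
N-66 and L-52 present → B-28 forms (Rx 2).
B-28 and M-46 present → Q-28 forms (Rx 6).
Q-28: reached.
B-28: reached.
D-66 would need B-28 and P-56 (Rx 3), but P-56 never forms.
P-56 would need N-66 and D-66 (Rx 5), but D-66 never forms.
L-52: reached.
Reached: Q-28, B-28, and L-52 — 3 of the 5.

3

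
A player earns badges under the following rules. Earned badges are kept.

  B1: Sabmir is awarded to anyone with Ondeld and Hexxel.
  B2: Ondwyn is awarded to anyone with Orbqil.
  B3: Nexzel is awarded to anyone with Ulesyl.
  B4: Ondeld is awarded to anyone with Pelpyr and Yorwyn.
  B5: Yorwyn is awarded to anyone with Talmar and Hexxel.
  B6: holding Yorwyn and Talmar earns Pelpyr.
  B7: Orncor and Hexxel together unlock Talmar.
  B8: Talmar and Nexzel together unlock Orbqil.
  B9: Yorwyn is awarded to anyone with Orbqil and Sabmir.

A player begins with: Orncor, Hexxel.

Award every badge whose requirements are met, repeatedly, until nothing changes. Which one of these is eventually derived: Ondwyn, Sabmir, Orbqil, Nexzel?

Sabmir

With Orncor and Hexxel, Talmar is earned (B7).
With Talmar and Hexxel, Yorwyn is earned (B5).
With Yorwyn and Talmar, Pelpyr is earned (B6).
With Pelpyr and Yorwyn, Ondeld is earned (B4).
With Ondeld and Hexxel, Sabmir is earned (B1).
Nexzel would need Ulesyl (B3), but Ulesyl is never earned. Orbqil would need Talmar and Nexzel (B8), but Nexzel is never earned. Ondwyn would need Orbqil (B2), but Orbqil is never earned.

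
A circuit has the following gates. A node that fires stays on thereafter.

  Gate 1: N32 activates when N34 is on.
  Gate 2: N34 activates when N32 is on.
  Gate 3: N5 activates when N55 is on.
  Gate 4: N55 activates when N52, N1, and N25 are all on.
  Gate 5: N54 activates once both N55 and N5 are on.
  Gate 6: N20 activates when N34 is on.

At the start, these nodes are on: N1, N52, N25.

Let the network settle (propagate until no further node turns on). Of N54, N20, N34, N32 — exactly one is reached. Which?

N54

Gate 4: N52, N1, and N25 on → N55 on.
Gate 3: N55 on → N5 on.
N55 and N5 are on, so N54 activates (Gate 5).
N32 would need N34 (Gate 1), but N34 never turns on. N20 would need N34 (Gate 6), but N34 never turns on. N34 would need N32 (Gate 2), but N32 never turns on.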